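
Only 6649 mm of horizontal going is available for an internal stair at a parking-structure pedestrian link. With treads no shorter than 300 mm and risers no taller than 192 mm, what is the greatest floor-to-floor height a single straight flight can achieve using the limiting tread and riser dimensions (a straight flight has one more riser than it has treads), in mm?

6649 / 300 = 22.16, so 22 treads fit.
Risers = treads + 1 = 23.
Maximum height = 23 × 192 = 4416 mm.

4416 mm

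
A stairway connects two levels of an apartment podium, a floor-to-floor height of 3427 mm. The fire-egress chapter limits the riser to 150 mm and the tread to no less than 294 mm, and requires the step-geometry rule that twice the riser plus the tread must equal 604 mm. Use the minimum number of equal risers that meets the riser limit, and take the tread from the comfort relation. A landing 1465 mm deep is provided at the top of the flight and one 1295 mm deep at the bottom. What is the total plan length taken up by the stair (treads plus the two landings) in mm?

9492 mm

3427 / 150 = 22.85, so 23 risers are needed.
Riser R = 3427 / 23 = 149 mm, within the 150 mm limit.
Tread T = 604 − 2 × 149 = 306 mm (≥ 294 mm).
Treads = 23 − 1 = 22; going = 22 × 306 = 6732 mm.
Enclosure = 6732 + 1465 + 1295 = 9492 mm.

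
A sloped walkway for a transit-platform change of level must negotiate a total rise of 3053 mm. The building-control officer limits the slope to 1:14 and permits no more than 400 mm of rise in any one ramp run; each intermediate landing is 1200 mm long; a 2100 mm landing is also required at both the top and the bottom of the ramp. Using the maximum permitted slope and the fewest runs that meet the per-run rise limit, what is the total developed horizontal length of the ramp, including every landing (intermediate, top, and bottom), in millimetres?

55342 mm

3053 / 400 = 7.633 → round up to 8 ramp runs. That means 7 intermediate landings.
Horizontal run for 3053 mm of rise at 1:14 is 3053 × 14 = 42742 mm.
7 intermediate landings contribute 7 × 1200 = 8400 mm.
Top and bottom landings: 2 × 2100 = 4200 mm.
Total = 42742 + 8400 + 4200 = 55342 mm.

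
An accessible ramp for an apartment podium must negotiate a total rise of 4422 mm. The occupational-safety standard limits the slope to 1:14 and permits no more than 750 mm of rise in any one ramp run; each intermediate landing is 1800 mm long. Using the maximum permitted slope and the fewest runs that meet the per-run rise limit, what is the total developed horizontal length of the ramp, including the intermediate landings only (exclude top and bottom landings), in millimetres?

70908 mm

4422 / 750 = 5.90, so 6 ramp runs are needed. That means 5 intermediate landings.
Horizontal run for 4422 mm of rise at 1:14 is 4422 × 14 = 61908 mm.
Intermediate landings: 5 × 1800 = 9000 mm.
Total developed length = 61908 + 9000 = 70908 mm.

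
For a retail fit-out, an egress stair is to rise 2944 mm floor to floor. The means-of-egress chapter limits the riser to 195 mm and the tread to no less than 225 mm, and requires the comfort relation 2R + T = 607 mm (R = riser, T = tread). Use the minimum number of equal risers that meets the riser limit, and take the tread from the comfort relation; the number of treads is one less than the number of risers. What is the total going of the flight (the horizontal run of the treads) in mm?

2944 / 195 = 15.10, so 16 risers are needed.
Each riser is 2944/16 = 184 mm (≤ 195 mm).
From 2R + T = 607: T = 607 − 368 = 239 mm.
Going = (16 − 1) × 239 = 3585 mm.

3585 mm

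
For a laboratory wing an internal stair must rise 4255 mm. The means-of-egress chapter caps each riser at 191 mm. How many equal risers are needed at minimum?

23 risers

4255 / 191 = 22.277 → round up to 23 risers.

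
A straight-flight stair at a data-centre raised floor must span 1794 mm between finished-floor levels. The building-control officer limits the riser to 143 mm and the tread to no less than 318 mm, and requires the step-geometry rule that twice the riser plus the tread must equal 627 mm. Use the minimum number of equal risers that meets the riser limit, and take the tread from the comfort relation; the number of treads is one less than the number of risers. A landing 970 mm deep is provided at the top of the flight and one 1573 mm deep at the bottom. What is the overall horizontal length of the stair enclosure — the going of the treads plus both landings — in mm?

1794 / 143 = 12.55, so 13 risers are needed.
Riser R = 1794 / 13 = 138 mm, within the 143 mm limit.
Tread T = 627 − 2 × 138 = 351 mm (≥ 318 mm).
Treads = 13 − 1 = 12; going = 12 × 351 = 4212 mm.
Add landings: 4212 + 970 + 1573 = 6755 mm.

6755 mm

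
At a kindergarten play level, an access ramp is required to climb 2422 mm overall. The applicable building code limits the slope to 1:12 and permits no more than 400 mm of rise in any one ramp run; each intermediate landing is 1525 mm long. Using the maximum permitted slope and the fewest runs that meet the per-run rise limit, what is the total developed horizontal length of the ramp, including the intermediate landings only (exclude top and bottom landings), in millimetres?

38214 mm

2422 / 400 = 6.05, so 7 ramp runs are needed. That means 6 intermediate landings.
Ramp run (horizontal) at 1:12: 2422 × 12 = 29064 mm.
Intermediate landings: 6 × 1525 = 9150 mm.
Total developed length = 29064 + 9150 = 38214 mm.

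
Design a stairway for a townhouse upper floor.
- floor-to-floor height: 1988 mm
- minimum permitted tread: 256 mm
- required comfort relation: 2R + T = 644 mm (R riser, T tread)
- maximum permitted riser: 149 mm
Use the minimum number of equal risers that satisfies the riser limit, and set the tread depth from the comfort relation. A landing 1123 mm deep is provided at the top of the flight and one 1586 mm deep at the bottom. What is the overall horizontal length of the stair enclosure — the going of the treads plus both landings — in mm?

7389 mm

At most 149 each: 1988/149 = 13.34, giving 14 risers.
Riser R = 1988 / 14 = 142 mm, within the 149 mm limit.
Tread T = 644 − 2 × 142 = 360 mm (≥ 256 mm).
Going = (14 − 1) × 360 = 4680 mm.
Enclosure = 4680 + 1123 + 1586 = 7389 mm.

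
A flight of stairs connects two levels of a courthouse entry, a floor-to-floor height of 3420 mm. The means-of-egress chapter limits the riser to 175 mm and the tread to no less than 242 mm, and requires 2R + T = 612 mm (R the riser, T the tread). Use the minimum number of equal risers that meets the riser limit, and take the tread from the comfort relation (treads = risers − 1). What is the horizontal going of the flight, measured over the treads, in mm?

3420 / 175 = 19.543 → round up to 20 risers.
Each riser is 3420/20 = 171 mm (≤ 175 mm).
From 2R + T = 612: T = 612 − 342 = 270 mm.
Treads = 20 − 1 = 19; going = 19 × 270 = 5130 mm.

5130 mm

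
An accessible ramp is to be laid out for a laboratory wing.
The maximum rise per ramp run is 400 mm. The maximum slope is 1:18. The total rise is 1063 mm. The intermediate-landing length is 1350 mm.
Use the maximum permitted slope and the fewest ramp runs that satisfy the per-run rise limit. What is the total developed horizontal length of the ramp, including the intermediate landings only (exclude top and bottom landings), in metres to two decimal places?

21.83 m

⌈1063/400⌉ = 3 ramp runs. That means 2 intermediate landings.
Ramp run (horizontal) at 1:18: 1063 × 18 = 19134 mm.
2 intermediate landings contribute 2 × 1350 = 2700 mm.
Developed length = 19134 + 2700 = 21834 mm.
= 21.83 m.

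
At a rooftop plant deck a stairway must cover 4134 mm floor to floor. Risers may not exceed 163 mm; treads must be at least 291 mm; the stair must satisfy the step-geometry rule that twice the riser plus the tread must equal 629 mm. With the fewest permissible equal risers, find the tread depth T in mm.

311 mm

4134 / 163 = 25.362 → round up to 26 risers.
Each riser is 4134/26 = 159 mm (≤ 163 mm).
T = 629 − 2·159 = 311 mm, which satisfies the 291 mm minimum.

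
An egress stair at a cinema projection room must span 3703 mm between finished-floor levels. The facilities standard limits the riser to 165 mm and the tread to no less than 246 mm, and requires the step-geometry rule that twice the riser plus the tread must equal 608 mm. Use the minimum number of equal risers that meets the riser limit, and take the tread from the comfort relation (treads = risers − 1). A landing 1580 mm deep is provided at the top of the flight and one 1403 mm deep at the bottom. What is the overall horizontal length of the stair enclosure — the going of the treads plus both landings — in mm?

9275 mm

3703 / 165 = 22.44, so 23 risers are needed.
Riser R = 3703 / 23 = 161 mm, within the 165 mm limit.
From 2R + T = 608: T = 608 − 322 = 286 mm.
Treads = 23 − 1 = 22; going = 22 × 286 = 6292 mm.
Enclosure = 6292 + 1580 + 1403 = 9275 mm.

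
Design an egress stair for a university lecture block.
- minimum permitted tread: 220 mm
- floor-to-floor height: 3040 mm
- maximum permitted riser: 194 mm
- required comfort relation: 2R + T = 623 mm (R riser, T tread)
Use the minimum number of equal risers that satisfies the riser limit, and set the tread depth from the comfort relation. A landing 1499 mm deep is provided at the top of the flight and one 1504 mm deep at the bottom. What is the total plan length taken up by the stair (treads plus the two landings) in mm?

3040 / 194 = 15.67, so 16 risers are needed.
Riser R = 3040 / 16 = 190 mm, within the 194 mm limit.
Tread T = 623 − 2 × 190 = 243 mm (≥ 220 mm).
Going = (16 − 1) × 243 = 3645 mm.
Enclosure = 3645 + 1499 + 1504 = 6648 mm.

6648 mm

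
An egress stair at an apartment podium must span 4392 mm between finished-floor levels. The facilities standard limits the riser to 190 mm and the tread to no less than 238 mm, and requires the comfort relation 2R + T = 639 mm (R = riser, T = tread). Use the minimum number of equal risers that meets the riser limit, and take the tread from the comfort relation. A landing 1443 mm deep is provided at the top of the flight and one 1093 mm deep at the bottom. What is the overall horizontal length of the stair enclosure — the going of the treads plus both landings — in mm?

8815 mm

4392 / 190 = 23.12, so 24 risers are needed.
Each riser is 4392/24 = 183 mm (≤ 190 mm).
From 2R + T = 639: T = 639 − 366 = 273 mm.
24 risers give 23 treads; going = 23 × 273 = 6279 mm.
Add landings: 6279 + 1443 + 1093 = 8815 mm.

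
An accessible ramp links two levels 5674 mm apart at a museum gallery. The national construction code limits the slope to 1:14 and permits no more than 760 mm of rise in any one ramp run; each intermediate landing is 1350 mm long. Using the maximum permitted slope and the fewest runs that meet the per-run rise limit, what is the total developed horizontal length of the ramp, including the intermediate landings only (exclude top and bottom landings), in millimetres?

88886 mm

5674 / 760 = 7.466 → round up to 8 ramp runs. That means 7 intermediate landings.
Horizontal run for 5674 mm of rise at 1:14 is 5674 × 14 = 79436 mm.
Intermediate landings: 7 × 1350 = 9450 mm.
Developed length = 79436 + 9450 = 88886 mm.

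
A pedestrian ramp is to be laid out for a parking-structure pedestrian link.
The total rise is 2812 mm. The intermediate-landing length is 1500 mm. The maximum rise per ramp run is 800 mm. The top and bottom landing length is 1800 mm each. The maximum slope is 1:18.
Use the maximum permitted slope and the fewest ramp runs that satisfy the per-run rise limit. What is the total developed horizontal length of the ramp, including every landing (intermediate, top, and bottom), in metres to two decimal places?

58.72 m

⌈2812/800⌉ = 4 ramp runs. That means 3 intermediate landings.
Ramp run (horizontal) at 1:18: 2812 × 18 = 50616 mm.
3 intermediate landings contribute 3 × 1500 = 4500 mm.
Top and bottom landings: 2 × 1800 = 3600 mm.
Total = 50616 + 4500 + 3600 = 58716 mm.
= 58.72 m.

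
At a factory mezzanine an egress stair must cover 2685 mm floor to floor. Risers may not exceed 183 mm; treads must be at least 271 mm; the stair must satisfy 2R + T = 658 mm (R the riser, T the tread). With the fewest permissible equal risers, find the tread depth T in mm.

⌈2685/183⌉ = 15 risers.
R = 2685 ÷ 15 = 179 mm.
Tread T = 658 − 2 × 179 = 300 mm (≥ 271 mm).

300 mm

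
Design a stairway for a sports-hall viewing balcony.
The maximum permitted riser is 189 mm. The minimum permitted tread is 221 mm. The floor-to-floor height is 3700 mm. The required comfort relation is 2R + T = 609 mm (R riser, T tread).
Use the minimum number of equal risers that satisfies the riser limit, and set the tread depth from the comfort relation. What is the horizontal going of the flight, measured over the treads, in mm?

4541 mm

⌈3700/189⌉ = 20 risers.
Riser R = 3700 / 20 = 185 mm, within the 189 mm limit.
Tread T = 609 − 2 × 185 = 239 mm (≥ 221 mm).
20 risers give 19 treads; going = 19 × 239 = 4541 mm.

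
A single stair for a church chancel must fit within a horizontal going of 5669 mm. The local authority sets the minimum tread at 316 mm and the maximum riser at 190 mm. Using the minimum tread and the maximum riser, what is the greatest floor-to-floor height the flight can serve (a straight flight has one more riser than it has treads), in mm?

3420 mm

Treads that fit: ⌊5669 / 316⌋ = 17.
Risers = treads + 1 = 18.
Maximum height = 18 × 190 = 3420 mm.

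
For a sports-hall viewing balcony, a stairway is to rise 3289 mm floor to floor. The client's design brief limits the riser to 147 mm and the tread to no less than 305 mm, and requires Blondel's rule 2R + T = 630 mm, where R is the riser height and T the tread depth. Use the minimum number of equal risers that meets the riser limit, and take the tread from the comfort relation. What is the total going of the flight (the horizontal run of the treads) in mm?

7568 mm

3289 / 147 = 22.374 → round up to 23 risers.
Riser R = 3289 / 23 = 143 mm, within the 147 mm limit.
Tread T = 630 − 2 × 143 = 344 mm (≥ 305 mm).
Treads = 23 − 1 = 22; going = 22 × 344 = 7568 mm.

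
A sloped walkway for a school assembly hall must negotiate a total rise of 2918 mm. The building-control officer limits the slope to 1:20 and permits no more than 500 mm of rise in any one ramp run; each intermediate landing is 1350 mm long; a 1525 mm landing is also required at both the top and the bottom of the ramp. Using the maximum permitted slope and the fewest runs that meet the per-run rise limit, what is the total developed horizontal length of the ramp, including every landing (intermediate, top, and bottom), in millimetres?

68160 mm

At most 500 each: 2918/500 = 5.84, giving 6 ramp runs. That means 5 intermediate landings.
Horizontal run for 2918 mm of rise at 1:20 is 2918 × 20 = 58360 mm.
Intermediate landings: 5 × 1350 = 6750 mm.
Top and bottom landings: 2 × 1525 = 3050 mm.
Total = 58360 + 6750 + 3050 = 68160 mm.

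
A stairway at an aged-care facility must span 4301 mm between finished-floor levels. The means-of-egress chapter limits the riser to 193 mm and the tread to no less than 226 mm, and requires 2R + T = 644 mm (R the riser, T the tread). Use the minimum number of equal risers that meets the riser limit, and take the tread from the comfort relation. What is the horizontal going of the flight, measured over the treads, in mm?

5940 mm

4301 / 193 = 22.28, so 23 risers are needed.
Each riser is 4301/23 = 187 mm (≤ 193 mm).
From 2R + T = 644: T = 644 − 374 = 270 mm.
23 risers give 22 treads; going = 22 × 270 = 5940 mm.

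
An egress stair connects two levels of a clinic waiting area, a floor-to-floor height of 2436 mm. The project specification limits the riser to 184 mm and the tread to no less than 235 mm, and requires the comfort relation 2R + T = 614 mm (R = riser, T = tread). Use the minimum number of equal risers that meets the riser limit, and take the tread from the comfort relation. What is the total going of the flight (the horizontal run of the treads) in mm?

3458 mm

At most 184 each: 2436/184 = 13.24, giving 14 risers.
Riser R = 2436 / 14 = 174 mm, within the 184 mm limit.
Tread T = 614 − 2 × 174 = 266 mm (≥ 235 mm).
Treads = 14 − 1 = 13; going = 13 × 266 = 3458 mm.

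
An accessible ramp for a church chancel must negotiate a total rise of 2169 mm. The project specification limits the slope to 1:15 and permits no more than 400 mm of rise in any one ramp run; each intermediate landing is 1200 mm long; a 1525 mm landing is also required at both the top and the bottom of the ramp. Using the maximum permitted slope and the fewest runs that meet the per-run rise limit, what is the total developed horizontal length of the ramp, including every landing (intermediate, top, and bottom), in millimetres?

41585 mm

At most 400 each: 2169/400 = 5.42, giving 6 ramp runs. That means 5 intermediate landings.
Horizontal run for 2169 mm of rise at 1:15 is 2169 × 15 = 32535 mm.
Intermediate landings: 5 × 1200 = 6000 mm.
Top and bottom landings: 2 × 1525 = 3050 mm.
Total = 32535 + 6000 + 3050 = 41585 mm.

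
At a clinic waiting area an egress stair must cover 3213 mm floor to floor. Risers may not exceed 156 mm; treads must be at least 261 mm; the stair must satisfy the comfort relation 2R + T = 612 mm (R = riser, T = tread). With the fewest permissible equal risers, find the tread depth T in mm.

At most 156 each: 3213/156 = 20.60, giving 21 risers.
Riser R = 3213 / 21 = 153 mm, within the 156 mm limit.
T = 612 − 2·153 = 306 mm, which satisfies the 261 mm minimum.

306 mm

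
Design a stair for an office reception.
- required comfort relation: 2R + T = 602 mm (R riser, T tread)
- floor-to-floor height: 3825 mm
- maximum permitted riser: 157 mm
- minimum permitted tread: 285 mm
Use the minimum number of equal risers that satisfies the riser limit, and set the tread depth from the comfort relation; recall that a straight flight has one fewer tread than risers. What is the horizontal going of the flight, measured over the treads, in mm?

7104 mm

3825 / 157 = 24.363 → round up to 25 risers.
Each riser is 3825/25 = 153 mm (≤ 157 mm).
T = 602 − 2·153 = 296 mm, which satisfies the 285 mm minimum.
Going = (25 − 1) × 296 = 7104 mm.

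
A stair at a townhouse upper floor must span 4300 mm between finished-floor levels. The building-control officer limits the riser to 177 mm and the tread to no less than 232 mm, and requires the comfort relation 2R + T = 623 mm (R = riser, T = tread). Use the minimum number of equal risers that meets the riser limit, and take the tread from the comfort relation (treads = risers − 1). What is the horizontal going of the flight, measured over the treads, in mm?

6696 mm

4300 / 177 = 24.294 → round up to 25 risers.
R = 4300 ÷ 25 = 172 mm.
From 2R + T = 623: T = 623 − 344 = 279 mm.
Going = (25 − 1) × 279 = 6696 mm.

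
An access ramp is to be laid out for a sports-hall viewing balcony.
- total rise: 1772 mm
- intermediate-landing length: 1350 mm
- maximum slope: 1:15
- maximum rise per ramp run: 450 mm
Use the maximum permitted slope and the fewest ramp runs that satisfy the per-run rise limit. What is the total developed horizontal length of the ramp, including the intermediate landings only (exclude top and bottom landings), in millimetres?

30630 mm

1772 / 450 = 3.938 → round up to 4 ramp runs. That means 3 intermediate landings.
Ramp run (horizontal) at 1:15: 1772 × 15 = 26580 mm.
3 intermediate landings contribute 3 × 1350 = 4050 mm.
Developed length = 26580 + 4050 = 30630 mm.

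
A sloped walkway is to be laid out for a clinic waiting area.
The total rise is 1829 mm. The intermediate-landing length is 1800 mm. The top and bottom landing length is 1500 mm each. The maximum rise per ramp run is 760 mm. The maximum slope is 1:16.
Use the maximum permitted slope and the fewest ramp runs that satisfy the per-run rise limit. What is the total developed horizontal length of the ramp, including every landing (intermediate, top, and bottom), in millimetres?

35864 mm

At most 760 each: 1829/760 = 2.41, giving 3 ramp runs. That means 2 intermediate landings.
Ramp run (horizontal) at 1:16: 1829 × 16 = 29264 mm.
Intermediate landings: 2 × 1800 = 3600 mm.
Top and bottom landings: 2 × 1500 = 3000 mm.
Total = 29264 + 3600 + 3000 = 35864 mm.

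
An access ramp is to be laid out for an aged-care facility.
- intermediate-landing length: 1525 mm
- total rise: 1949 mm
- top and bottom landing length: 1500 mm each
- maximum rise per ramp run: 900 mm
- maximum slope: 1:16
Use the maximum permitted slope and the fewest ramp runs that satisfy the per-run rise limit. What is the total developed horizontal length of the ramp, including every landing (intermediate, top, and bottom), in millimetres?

37234 mm

⌈1949/900⌉ = 3 ramp runs. That means 2 intermediate landings.
Horizontal run for 1949 mm of rise at 1:16 is 1949 × 16 = 31184 mm.
Intermediate landings: 2 × 1525 = 3050 mm.
Top and bottom landings: 2 × 1500 = 3000 mm.
Total = 31184 + 3050 + 3000 = 37234 mm.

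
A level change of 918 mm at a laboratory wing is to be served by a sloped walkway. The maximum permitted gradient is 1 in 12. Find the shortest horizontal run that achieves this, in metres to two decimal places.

At 1:12 the run is 12 × 918 = 11016 mm.
11016 mm = 11.02 m.

11.02 m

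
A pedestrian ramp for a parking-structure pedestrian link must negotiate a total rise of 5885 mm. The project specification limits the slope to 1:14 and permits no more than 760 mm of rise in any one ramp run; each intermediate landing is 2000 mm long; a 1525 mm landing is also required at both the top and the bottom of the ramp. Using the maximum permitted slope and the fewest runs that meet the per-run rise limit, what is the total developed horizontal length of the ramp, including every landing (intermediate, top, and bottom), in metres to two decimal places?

99.44 m

⌈5885/760⌉ = 8 ramp runs. That means 7 intermediate landings.
Horizontal run for 5885 mm of rise at 1:14 is 5885 × 14 = 82390 mm.
7 intermediate landings contribute 7 × 2000 = 14000 mm.
Top and bottom landings: 2 × 1525 = 3050 mm.
Total = 82390 + 14000 + 3050 = 99440 mm.
= 99.44 m.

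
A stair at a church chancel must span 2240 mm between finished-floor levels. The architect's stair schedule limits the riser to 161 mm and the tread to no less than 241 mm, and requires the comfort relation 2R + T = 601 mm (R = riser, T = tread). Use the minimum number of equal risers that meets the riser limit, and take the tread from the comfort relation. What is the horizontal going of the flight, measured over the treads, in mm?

3653 mm

⌈2240/161⌉ = 14 risers.
Riser R = 2240 / 14 = 160 mm, within the 161 mm limit.
From 2R + T = 601: T = 601 − 320 = 281 mm.
Going = (14 − 1) × 281 = 3653 mm.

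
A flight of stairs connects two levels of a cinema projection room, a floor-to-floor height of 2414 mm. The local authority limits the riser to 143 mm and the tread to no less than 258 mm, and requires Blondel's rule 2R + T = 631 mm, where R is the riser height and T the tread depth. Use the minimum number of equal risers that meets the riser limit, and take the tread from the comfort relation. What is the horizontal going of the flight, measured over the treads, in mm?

5552 mm

⌈2414/143⌉ = 17 risers.
Riser R = 2414 / 17 = 142 mm, within the 143 mm limit.
From 2R + T = 631: T = 631 − 284 = 347 mm.
Treads = 17 − 1 = 16; going = 16 × 347 = 5552 mm.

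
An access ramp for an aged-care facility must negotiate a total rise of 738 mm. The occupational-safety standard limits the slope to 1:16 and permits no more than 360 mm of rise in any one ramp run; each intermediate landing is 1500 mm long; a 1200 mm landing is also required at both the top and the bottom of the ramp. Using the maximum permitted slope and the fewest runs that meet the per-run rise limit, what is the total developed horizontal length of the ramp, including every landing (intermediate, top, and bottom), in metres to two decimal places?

At most 360 each: 738/360 = 2.05, giving 3 ramp runs. That means 2 intermediate landings.
Horizontal run for 738 mm of rise at 1:16 is 738 × 16 = 11808 mm.
Intermediate landings: 2 × 1500 = 3000 mm.
Top and bottom landings: 2 × 1200 = 2400 mm.
Total = 11808 + 3000 + 2400 = 17208 mm.
= 17.21 m.

17.21 m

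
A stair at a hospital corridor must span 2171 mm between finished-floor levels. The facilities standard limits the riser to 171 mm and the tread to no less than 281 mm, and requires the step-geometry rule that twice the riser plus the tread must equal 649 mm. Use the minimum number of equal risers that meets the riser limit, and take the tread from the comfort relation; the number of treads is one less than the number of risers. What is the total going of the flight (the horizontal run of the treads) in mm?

2171 / 171 = 12.70, so 13 risers are needed.
Each riser is 2171/13 = 167 mm (≤ 171 mm).
T = 649 − 2·167 = 315 mm, which satisfies the 281 mm minimum.
Treads = 13 − 1 = 12; going = 12 × 315 = 3780 mm.

3780 mm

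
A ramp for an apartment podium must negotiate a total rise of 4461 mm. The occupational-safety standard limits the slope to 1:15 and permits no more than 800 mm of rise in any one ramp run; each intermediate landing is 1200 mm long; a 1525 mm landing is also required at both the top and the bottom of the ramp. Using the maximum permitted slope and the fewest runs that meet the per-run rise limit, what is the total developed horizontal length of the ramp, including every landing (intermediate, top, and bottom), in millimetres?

4461 / 800 = 5.58, so 6 ramp runs are needed. That means 5 intermediate landings.
Horizontal run for 4461 mm of rise at 1:15 is 4461 × 15 = 66915 mm.
Intermediate landings: 5 × 1200 = 6000 mm.
Top and bottom landings: 2 × 1525 = 3050 mm.
Total = 66915 + 6000 + 3050 = 75965 mm.

75965 mm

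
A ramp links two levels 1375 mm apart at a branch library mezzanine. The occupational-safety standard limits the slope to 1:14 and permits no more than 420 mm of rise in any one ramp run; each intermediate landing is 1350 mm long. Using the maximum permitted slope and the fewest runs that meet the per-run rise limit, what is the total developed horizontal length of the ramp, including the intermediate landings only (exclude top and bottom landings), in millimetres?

1375 / 420 = 3.274 → round up to 4 ramp runs. That means 3 intermediate landings.
Ramp run (horizontal) at 1:14: 1375 × 14 = 19250 mm.
3 intermediate landings contribute 3 × 1350 = 4050 mm.
Developed length = 19250 + 4050 = 23300 mm.

23300 mm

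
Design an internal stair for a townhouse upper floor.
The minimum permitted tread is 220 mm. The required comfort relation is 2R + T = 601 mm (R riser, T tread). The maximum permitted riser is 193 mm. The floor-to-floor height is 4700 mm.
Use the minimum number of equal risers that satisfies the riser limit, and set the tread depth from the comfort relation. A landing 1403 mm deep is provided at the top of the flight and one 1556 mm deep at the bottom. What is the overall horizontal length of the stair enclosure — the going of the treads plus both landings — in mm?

4700 / 193 = 24.352 → round up to 25 risers.
R = 4700 ÷ 25 = 188 mm.
From 2R + T = 601: T = 601 − 376 = 225 mm.
Treads = 25 − 1 = 24; going = 24 × 225 = 5400 mm.
Add landings: 5400 + 1403 + 1556 = 8359 mm.

8359 mm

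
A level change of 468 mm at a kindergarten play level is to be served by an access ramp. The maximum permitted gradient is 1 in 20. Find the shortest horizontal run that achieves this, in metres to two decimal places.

Run = rise × 20 = 468 × 20 = 9360 mm.
9360 mm = 9.36 m.

9.36 m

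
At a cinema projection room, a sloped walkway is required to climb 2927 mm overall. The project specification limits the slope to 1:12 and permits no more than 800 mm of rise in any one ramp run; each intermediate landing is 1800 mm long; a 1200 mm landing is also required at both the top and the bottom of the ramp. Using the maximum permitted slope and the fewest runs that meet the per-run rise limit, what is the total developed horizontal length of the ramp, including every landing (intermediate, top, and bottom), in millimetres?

At most 800 each: 2927/800 = 3.66, giving 4 ramp runs. That means 3 intermediate landings.
Horizontal run for 2927 mm of rise at 1:12 is 2927 × 12 = 35124 mm.
3 intermediate landings contribute 3 × 1800 = 5400 mm.
Top and bottom landings: 2 × 1200 = 2400 mm.
Total = 35124 + 5400 + 2400 = 42924 mm.

42924 mm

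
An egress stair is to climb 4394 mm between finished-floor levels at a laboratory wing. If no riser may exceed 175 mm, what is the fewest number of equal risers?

26 risers

⌈4394/175⌉ = 26 risers.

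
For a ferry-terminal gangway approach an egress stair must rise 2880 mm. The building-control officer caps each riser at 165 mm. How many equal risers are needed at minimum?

18 risers

At most 165 each: 2880/165 = 17.45, giving 18 risers.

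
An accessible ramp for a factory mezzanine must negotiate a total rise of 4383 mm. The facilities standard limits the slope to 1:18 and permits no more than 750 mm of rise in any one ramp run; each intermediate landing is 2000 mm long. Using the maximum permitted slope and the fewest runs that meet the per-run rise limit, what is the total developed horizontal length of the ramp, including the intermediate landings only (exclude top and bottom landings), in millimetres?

4383 / 750 = 5.84, so 6 ramp runs are needed. That means 5 intermediate landings.
Ramp run (horizontal) at 1:18: 4383 × 18 = 78894 mm.
Intermediate landings: 5 × 2000 = 10000 mm.
Developed length = 78894 + 10000 = 88894 mm.

88894 mm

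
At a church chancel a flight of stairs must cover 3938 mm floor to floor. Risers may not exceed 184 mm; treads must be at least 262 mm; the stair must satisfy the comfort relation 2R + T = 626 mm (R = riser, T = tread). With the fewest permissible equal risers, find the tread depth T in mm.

268 mm

3938 / 184 = 21.40, so 22 risers are needed.
R = 3938 ÷ 22 = 179 mm.
From 2R + T = 626: T = 626 − 358 = 268 mm.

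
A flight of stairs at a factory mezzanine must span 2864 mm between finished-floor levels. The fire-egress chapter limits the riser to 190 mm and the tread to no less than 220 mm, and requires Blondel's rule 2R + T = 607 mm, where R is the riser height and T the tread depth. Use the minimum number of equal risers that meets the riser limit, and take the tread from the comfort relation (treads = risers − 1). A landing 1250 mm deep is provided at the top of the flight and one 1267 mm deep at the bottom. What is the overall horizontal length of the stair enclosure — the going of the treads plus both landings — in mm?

6252 mm

2864 / 190 = 15.07, so 16 risers are needed.
Riser R = 2864 / 16 = 179 mm, within the 190 mm limit.
Tread T = 607 − 2 × 179 = 249 mm (≥ 220 mm).
16 risers give 15 treads; going = 15 × 249 = 3735 mm.
Add landings: 3735 + 1250 + 1267 = 6252 mm.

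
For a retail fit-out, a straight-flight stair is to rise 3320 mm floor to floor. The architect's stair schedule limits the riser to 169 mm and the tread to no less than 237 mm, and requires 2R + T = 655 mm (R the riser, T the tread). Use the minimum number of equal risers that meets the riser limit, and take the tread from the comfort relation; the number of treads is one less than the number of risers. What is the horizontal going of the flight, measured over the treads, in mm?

6137 mm

At most 169 each: 3320/169 = 19.64, giving 20 risers.
R = 3320 ÷ 20 = 166 mm.
From 2R + T = 655: T = 655 − 332 = 323 mm.
Treads = 20 − 1 = 19; going = 19 × 323 = 6137 mm.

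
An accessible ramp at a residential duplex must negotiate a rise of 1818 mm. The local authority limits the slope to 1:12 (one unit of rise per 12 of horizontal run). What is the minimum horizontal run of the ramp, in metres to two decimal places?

Run = rise × 12 = 1818 × 12 = 21816 mm.
21816 mm = 21.82 m.

21.82 m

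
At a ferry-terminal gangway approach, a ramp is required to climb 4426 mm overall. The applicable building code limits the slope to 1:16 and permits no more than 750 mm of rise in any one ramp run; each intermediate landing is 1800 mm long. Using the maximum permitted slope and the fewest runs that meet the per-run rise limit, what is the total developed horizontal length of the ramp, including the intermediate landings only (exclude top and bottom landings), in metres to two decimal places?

79.82 m

At most 750 each: 4426/750 = 5.90, giving 6 ramp runs. That means 5 intermediate landings.
Ramp run (horizontal) at 1:16: 4426 × 16 = 70816 mm.
5 intermediate landings contribute 5 × 1800 = 9000 mm.
Developed length = 70816 + 9000 = 79816 mm.
= 79.82 m.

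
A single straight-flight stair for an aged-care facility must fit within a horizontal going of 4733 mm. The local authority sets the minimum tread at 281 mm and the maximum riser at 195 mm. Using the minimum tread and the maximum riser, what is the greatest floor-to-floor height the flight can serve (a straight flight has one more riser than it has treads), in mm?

3315 mm

4733 / 281 = 16.84, so 16 treads fit.
Risers = treads + 1 = 17.
Maximum height = 17 × 195 = 3315 mm.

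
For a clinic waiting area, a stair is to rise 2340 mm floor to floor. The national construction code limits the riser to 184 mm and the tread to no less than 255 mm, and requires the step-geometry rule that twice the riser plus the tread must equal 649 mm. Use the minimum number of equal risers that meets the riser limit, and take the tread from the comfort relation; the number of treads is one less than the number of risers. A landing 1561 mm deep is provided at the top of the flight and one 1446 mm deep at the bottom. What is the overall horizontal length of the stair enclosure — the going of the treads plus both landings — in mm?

At most 184 each: 2340/184 = 12.72, giving 13 risers.
R = 2340 ÷ 13 = 180 mm.
From 2R + T = 649: T = 649 − 360 = 289 mm.
Going = (13 − 1) × 289 = 3468 mm.
Add landings: 3468 + 1561 + 1446 = 6475 mm.

6475 mm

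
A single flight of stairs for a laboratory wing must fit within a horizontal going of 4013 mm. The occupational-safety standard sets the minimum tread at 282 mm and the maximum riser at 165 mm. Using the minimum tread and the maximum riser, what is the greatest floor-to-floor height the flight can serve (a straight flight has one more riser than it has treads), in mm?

4013 / 282 = 14.23, so 14 treads fit.
Risers = treads + 1 = 15.
Maximum height = 15 × 165 = 2475 mm.

2475 mm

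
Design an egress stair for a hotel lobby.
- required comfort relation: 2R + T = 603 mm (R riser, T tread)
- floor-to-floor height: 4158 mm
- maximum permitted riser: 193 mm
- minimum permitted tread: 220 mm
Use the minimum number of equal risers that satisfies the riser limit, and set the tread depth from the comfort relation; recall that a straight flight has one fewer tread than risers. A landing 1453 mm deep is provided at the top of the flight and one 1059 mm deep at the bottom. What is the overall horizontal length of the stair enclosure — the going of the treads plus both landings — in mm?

7237 mm

4158 / 193 = 21.54, so 22 risers are needed.
R = 4158 ÷ 22 = 189 mm.
T = 603 − 2·189 = 225 mm, which satisfies the 220 mm minimum.
22 risers give 21 treads; going = 21 × 225 = 4725 mm.
Enclosure = 4725 + 1453 + 1059 = 7237 mm.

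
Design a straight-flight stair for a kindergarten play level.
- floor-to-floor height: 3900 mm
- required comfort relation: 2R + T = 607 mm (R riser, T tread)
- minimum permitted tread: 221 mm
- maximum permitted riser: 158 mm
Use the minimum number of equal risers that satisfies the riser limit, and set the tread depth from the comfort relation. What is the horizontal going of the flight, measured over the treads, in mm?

At most 158 each: 3900/158 = 24.68, giving 25 risers.
Riser R = 3900 / 25 = 156 mm, within the 158 mm limit.
Tread T = 607 − 2 × 156 = 295 mm (≥ 221 mm).
Treads = 25 − 1 = 24; going = 24 × 295 = 7080 mm.

7080 mm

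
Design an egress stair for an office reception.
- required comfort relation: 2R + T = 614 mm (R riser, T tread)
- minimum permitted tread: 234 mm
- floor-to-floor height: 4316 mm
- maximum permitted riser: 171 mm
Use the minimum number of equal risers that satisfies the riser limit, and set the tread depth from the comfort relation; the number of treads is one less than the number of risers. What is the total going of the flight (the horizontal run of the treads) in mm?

⌈4316/171⌉ = 26 risers.
R = 4316 ÷ 26 = 166 mm.
From 2R + T = 614: T = 614 − 332 = 282 mm.
Going = (26 − 1) × 282 = 7050 mm.

7050 mm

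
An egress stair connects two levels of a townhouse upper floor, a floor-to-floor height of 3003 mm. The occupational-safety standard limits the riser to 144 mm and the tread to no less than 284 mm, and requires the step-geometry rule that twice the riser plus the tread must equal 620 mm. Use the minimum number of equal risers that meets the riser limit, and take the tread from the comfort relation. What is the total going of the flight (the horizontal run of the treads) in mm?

3003 / 144 = 20.854 → round up to 21 risers.
R = 3003 ÷ 21 = 143 mm.
Tread T = 620 − 2 × 143 = 334 mm (≥ 284 mm).
Going = (21 − 1) × 334 = 6680 mm.

6680 mm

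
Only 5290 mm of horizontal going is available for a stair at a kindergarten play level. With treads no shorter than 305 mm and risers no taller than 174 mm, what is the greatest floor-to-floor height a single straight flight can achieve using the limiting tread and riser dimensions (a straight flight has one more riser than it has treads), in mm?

Treads that fit: ⌊5290 / 305⌋ = 17.
Risers = treads + 1 = 18.
Maximum height = 18 × 174 = 3132 mm.

3132 mm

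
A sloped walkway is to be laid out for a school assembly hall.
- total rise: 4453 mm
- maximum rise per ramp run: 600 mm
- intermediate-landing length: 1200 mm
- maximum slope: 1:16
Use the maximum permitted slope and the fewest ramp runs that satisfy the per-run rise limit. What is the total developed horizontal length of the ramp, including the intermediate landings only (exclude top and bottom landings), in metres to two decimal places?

79.65 m

⌈4453/600⌉ = 8 ramp runs. That means 7 intermediate landings.
Horizontal run for 4453 mm of rise at 1:16 is 4453 × 16 = 71248 mm.
7 intermediate landings contribute 7 × 1200 = 8400 mm.
Total developed length = 71248 + 8400 = 79648 mm.
= 79.65 m.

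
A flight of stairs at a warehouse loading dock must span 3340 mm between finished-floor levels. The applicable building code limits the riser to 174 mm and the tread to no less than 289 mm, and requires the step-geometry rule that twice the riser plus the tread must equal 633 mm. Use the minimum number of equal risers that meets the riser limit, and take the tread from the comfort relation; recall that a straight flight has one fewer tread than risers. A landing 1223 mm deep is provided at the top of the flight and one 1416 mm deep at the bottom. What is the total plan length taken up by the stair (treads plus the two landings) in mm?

8320 mm

3340 / 174 = 19.195 → round up to 20 risers.
R = 3340 ÷ 20 = 167 mm.
Tread T = 633 − 2 × 167 = 299 mm (≥ 289 mm).
20 risers give 19 treads; going = 19 × 299 = 5681 mm.
Add landings: 5681 + 1223 + 1416 = 8320 mm.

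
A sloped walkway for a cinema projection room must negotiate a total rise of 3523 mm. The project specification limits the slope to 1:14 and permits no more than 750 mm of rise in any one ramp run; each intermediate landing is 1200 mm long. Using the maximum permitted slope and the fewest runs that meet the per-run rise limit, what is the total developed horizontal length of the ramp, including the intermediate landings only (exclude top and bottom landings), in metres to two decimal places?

54.12 m

3523 / 750 = 4.697 → round up to 5 ramp runs. That means 4 intermediate landings.
Ramp run (horizontal) at 1:14: 3523 × 14 = 49322 mm.
Intermediate landings: 4 × 1200 = 4800 mm.
Total developed length = 49322 + 4800 = 54122 mm.
= 54.12 m.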